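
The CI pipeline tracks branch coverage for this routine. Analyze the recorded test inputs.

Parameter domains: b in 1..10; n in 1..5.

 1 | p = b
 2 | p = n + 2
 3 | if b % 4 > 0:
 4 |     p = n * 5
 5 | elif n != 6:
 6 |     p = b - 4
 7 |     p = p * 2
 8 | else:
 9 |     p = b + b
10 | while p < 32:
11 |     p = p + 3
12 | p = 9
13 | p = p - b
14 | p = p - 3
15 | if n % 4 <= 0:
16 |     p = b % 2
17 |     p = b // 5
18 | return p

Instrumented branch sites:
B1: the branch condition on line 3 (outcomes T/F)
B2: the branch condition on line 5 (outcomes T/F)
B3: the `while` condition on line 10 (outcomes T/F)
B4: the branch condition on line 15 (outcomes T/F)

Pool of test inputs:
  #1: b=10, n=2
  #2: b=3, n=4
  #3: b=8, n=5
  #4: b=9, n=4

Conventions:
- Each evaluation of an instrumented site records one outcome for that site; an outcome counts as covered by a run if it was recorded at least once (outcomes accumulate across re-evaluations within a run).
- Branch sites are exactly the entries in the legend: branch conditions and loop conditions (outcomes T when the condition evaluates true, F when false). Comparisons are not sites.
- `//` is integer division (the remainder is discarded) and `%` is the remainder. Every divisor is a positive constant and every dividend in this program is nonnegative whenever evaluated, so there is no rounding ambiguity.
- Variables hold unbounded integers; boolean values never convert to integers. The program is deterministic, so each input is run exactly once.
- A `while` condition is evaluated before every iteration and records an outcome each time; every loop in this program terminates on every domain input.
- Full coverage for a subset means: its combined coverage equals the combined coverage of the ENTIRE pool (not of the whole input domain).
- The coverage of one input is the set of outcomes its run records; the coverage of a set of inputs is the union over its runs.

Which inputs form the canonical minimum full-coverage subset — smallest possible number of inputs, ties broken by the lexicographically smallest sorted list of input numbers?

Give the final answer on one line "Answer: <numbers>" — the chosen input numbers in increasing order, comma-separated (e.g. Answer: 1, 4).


run #1 (b=10, n=2) runs B1->T, B3->T, B3->T, B3->T, B3->T, B3->T, B3->T, B3->T, B3->T, B3->F, B4->F; records B1=T, B3=T, B3=F, B4=F
run #2 (b=3, n=4) runs B1->T, B3->T, B3->T, B3->T, B3->T, B3->F, B4->T; records B1=T, B3=T, B3=F, B4=T
run #3 (b=8, n=5) runs B1->F, B2->T, B3->T, B3->T, B3->T, B3->T, B3->T, B3->T, B3->T, B3->T, B3->F, B4->F; records B1=F, B2=T, B3=T, B3=F, B4=F
run #4 (b=9, n=4) runs B1->T, B3->T, B3->T, B3->T, B3->T, B3->F, B4->T; records B1=T, B3=T, B3=F, B4=T
together the pool reaches 7 outcomes: B1=T, B1=F, B2=T, B3=T, B3=F, B4=T, B4=F
every size-1 subset falls short of the 7 outcomes (best: 5/7)
size 2: inputs {2, 3} cover all 7 outcomes, and no lexicographically smaller subset of this size does
Answer: 2, 3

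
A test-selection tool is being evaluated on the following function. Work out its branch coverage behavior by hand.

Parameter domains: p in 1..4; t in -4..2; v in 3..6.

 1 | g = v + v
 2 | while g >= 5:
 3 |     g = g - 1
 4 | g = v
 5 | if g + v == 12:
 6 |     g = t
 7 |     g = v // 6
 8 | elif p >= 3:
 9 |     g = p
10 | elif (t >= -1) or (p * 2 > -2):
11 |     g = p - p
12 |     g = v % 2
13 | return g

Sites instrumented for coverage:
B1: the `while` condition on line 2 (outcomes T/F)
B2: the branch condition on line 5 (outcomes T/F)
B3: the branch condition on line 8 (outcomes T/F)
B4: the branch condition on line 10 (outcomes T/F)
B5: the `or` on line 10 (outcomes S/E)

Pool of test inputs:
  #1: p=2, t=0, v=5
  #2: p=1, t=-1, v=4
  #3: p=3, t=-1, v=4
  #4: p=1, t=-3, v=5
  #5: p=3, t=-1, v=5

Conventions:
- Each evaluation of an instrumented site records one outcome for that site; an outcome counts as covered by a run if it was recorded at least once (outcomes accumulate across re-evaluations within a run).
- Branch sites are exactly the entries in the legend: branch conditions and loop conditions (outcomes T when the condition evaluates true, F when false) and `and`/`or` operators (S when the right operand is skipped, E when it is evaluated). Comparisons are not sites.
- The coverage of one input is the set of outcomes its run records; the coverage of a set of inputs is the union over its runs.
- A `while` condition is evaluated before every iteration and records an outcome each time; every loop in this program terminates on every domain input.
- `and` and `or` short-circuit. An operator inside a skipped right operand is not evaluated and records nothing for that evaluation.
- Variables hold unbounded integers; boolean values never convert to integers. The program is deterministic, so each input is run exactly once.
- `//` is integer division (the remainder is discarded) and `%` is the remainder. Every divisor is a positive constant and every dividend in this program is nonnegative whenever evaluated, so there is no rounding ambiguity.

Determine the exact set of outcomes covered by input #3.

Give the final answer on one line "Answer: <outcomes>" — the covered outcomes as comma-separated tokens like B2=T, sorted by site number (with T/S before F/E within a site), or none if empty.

Tracing the run of input #3 (p=3, t=-1, v=4):
  B1->T, B1->T, B1->T, B1->T, B1->F, B2->F, B3->T
collecting distinct outcomes: B1=T, B1=F, B2=F, B3=T

Answer: B1=T, B1=F, B2=F, B3=T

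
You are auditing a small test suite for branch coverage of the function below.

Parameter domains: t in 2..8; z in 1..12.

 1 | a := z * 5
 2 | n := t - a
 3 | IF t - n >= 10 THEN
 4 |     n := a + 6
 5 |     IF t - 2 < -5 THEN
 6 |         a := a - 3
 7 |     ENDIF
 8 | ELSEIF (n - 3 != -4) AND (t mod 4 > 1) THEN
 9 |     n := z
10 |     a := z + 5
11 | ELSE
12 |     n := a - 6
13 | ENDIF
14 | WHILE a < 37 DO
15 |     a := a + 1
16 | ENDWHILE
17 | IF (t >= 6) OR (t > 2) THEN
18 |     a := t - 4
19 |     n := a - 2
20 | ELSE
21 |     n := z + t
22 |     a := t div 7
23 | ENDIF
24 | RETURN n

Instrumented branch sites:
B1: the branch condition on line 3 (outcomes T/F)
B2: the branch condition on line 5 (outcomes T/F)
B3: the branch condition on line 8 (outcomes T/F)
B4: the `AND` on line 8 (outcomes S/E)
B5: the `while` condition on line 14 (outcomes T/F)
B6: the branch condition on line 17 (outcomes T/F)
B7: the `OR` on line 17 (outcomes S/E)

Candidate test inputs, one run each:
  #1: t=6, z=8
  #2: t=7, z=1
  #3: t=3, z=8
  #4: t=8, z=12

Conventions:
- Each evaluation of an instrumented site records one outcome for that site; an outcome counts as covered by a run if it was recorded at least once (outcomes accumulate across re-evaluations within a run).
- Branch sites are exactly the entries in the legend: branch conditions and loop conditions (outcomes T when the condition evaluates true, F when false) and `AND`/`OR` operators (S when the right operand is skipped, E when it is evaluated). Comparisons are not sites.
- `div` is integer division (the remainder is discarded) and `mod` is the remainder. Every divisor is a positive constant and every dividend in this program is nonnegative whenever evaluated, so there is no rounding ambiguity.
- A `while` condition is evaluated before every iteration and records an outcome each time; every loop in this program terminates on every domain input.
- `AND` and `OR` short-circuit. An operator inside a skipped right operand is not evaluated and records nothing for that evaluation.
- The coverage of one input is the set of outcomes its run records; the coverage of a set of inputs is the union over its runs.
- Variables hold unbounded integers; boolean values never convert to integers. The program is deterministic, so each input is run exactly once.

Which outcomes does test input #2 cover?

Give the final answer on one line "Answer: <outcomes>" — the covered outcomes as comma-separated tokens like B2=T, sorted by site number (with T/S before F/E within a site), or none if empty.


Simulating input #2 (t=7, z=1) step by step:
  B1->F, B4->E, B3->T, B5->T, B5->T, B5->T, B5->T, B5->T, B5->T, B5->T
  B5->T, B5->T, B5->T, B5->T, B5->T, B5->T, B5->T, B5->T, B5->T, B5->T
  B5->T, B5->T, B5->T, B5->T, B5->T, B5->T, B5->T, B5->T, B5->T, B5->T
  B5->T, B5->T, B5->T, B5->T, B5->F, B7->S, B6->T
distinct outcomes covered: B1=F, B3=T, B4=E, B5=T, B5=F, B6=T, B7=S
Answer: B1=F, B3=T, B4=E, B5=T, B5=F, B6=T, B7=S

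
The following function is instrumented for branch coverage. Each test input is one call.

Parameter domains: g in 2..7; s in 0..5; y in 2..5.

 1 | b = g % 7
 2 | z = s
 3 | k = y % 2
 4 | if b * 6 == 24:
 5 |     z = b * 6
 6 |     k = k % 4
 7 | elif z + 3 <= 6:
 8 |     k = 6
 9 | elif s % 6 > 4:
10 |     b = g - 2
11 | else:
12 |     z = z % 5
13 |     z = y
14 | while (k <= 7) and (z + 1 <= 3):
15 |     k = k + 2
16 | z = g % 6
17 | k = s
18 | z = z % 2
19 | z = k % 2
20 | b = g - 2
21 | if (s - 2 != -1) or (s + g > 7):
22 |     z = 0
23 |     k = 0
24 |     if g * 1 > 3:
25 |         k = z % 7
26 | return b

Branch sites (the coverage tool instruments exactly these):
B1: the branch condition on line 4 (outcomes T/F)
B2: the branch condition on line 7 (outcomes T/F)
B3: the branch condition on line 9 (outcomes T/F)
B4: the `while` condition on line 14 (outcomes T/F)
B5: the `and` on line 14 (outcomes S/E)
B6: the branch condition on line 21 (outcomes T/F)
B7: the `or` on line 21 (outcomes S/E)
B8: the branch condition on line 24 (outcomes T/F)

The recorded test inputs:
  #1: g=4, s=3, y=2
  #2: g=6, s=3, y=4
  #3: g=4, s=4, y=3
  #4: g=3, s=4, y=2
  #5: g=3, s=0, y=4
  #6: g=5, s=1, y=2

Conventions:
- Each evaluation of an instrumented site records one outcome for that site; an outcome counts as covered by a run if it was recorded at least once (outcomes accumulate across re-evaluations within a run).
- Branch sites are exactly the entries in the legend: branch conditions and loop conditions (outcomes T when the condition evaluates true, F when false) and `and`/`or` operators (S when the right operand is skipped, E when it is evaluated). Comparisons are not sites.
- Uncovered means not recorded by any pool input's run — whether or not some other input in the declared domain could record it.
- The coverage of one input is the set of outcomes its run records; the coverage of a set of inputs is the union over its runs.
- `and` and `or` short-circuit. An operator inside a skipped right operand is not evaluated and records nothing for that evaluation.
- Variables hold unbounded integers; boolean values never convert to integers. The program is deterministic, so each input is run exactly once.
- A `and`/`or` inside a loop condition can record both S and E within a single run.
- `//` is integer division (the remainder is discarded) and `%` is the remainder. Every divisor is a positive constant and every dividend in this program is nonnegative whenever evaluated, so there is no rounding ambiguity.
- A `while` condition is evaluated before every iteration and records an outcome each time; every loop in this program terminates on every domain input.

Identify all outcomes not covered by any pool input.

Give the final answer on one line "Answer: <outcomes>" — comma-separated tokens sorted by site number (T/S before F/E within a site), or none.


test 1 (g=4, s=3, y=2) fires B1->T, B5->E, B4->F, B7->S, B6->T, B8->T; hits B1=T, B4=F, B5=E, B6=T, B7=S, B8=T
test 2 (g=6, s=3, y=4) fires B1->F, B2->T, B5->E, B4->F, B7->S, B6->T, B8->T; hits B1=F, B2=T, B4=F, B5=E, B6=T, B7=S, B8=T
test 3 (g=4, s=4, y=3) fires B1->T, B5->E, B4->F, B7->S, B6->T, B8->T; hits B1=T, B4=F, B5=E, B6=T, B7=S, B8=T
test 4 (g=3, s=4, y=2) fires B1->F, B2->F, B3->F, B5->E, B4->T, B5->E, B4->T, B5->E, B4->T, B5->E, B4->T, B5->S, B4->F, B7->S, ...; hits B1=F, B2=F, B3=F, B4=T, B4=F, B5=S, B5=E, B6=T, B7=S, B8=F
test 5 (g=3, s=0, y=4) fires B1->F, B2->T, B5->E, B4->T, B5->S, B4->F, B7->S, B6->T, B8->F; hits B1=F, B2=T, B4=T, B4=F, B5=S, B5=E, B6=T, B7=S, B8=F
test 6 (g=5, s=1, y=2) fires B1->F, B2->T, B5->E, B4->T, B5->S, B4->F, B7->E, B6->F; hits B1=F, B2=T, B4=T, B4=F, B5=S, B5=E, B6=F, B7=E
union over the pool: B1=T, B1=F, B2=T, B2=F, B3=F, B4=T, B4=F, B5=S, B5=E, B6=T, B6=F, B7=S, B7=E, B8=T, B8=F
uncovered (1 of 16): B3=T
Answer: B3=T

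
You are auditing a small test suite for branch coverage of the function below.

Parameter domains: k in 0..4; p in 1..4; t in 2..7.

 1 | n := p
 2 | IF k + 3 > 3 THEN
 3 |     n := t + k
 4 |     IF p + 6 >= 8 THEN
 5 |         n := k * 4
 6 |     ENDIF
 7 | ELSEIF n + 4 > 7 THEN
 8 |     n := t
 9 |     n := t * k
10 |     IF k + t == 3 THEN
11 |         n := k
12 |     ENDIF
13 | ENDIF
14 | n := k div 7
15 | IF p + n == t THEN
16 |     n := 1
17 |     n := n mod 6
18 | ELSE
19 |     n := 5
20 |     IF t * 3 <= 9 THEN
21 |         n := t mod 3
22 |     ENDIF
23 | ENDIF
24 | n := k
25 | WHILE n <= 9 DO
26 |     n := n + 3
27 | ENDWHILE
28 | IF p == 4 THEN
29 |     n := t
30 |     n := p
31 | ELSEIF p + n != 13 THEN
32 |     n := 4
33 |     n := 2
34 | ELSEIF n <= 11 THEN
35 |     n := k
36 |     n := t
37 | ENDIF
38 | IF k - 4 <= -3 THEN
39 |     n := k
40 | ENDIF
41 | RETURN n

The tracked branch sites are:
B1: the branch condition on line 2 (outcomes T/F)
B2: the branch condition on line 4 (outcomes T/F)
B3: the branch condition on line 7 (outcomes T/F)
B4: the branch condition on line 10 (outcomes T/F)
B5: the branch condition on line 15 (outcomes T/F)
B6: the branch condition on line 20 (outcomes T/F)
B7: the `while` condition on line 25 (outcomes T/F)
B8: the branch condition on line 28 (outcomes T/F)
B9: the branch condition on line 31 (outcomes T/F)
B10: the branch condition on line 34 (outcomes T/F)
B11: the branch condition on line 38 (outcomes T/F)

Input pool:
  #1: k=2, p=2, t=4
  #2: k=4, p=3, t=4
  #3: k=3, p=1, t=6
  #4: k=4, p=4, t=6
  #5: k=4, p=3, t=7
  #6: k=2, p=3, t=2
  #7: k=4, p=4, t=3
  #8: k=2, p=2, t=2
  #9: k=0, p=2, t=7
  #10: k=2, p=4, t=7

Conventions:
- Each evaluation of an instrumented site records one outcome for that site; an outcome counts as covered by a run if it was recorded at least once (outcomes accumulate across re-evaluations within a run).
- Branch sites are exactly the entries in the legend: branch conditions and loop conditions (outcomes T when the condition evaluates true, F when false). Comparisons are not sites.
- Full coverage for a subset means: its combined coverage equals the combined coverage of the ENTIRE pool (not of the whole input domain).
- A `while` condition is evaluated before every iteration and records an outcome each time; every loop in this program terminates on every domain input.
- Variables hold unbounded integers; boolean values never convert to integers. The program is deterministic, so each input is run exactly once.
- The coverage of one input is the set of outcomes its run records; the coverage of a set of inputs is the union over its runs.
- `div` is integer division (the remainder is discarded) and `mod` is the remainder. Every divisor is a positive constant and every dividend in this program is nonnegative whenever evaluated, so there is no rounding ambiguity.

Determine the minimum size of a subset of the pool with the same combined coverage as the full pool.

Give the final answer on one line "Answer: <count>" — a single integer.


#1 (k=2, p=2, t=4) -> covered: B1=T, B2=T, B5=F, B6=F, B7=T, B7=F, B8=F, B9=F, B10=T, B11=F
#2 (k=4, p=3, t=4) -> covered: B1=T, B2=T, B5=F, B6=F, B7=T, B7=F, B8=F, B9=F, B10=T, B11=F
#3 (k=3, p=1, t=6) -> covered: B1=T, B2=F, B5=F, B6=F, B7=T, B7=F, B8=F, B9=F, B10=F, B11=F
#4 (k=4, p=4, t=6) -> covered: B1=T, B2=T, B5=F, B6=F, B7=T, B7=F, B8=T, B11=F
#5 (k=4, p=3, t=7) -> covered: B1=T, B2=T, B5=F, B6=F, B7=T, B7=F, B8=F, B9=F, B10=T, B11=F
#6 (k=2, p=3, t=2) -> covered: B1=T, B2=T, B5=F, B6=T, B7=T, B7=F, B8=F, B9=T, B11=F
#7 (k=4, p=4, t=3) -> covered: B1=T, B2=T, B5=F, B6=T, B7=T, B7=F, B8=T, B11=F
#8 (k=2, p=2, t=2) -> covered: B1=T, B2=T, B5=T, B7=T, B7=F, B8=F, B9=F, B10=T, B11=F
#9 (k=0, p=2, t=7) -> covered: B1=F, B3=F, B5=F, B6=F, B7=T, B7=F, B8=F, B9=T, B11=T
#10 (k=2, p=4, t=7) -> covered: B1=T, B2=T, B5=F, B6=F, B7=T, B7=F, B8=T, B11=F
the full pool covers 19 outcomes: B1=T, B1=F, B2=T, B2=F, B3=F, B5=T, B5=F, B6=T, B6=F, B7=T, B7=F, B8=T, B8=F, B9=T, B9=F, B10=T, B10=F, B11=T, B11=F
no size-1 subset reaches all 19 outcomes (best union: 10/19)
no size-2 subset reaches all 19 outcomes (best union: 15/19)
no size-3 subset reaches all 19 outcomes (best union: 17/19)
size 4: inputs {3, 7, 8, 9} cover all 19 outcomes, and no lexicographically smaller subset of this size does
Answer: 4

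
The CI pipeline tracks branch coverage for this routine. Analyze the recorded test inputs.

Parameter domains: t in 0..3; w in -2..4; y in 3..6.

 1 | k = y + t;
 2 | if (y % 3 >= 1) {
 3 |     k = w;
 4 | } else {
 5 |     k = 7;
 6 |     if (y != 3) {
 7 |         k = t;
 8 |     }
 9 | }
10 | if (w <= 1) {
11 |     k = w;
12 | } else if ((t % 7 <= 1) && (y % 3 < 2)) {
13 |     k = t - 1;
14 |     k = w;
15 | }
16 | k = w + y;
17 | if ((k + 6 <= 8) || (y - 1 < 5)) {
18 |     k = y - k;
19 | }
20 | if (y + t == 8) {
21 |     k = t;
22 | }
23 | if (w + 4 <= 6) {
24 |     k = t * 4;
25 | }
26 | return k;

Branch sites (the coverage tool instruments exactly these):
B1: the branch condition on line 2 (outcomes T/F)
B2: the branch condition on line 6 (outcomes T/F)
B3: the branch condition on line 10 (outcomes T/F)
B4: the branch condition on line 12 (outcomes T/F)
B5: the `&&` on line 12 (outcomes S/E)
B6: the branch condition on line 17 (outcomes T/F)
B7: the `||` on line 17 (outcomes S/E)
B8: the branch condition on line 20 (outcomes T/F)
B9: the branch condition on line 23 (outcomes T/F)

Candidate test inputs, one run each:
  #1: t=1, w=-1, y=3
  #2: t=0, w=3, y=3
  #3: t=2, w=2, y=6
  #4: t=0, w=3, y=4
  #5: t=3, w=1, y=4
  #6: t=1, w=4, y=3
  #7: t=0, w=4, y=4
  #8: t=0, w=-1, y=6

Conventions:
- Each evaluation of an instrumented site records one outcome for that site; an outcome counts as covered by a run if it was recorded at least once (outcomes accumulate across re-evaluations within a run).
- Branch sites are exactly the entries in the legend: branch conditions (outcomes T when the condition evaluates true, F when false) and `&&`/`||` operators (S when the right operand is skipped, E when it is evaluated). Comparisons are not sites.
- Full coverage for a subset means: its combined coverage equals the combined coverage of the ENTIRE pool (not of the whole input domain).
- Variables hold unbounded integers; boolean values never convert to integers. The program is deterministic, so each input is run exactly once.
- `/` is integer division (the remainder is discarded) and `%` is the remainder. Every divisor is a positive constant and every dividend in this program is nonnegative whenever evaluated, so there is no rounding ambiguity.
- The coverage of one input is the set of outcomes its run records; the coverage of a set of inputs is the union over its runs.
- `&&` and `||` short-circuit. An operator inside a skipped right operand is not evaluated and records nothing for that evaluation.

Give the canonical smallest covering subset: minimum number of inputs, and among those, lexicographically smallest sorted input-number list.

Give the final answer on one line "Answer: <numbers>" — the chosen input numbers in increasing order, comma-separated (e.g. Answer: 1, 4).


input #1 (t=1, w=-1, y=3): events B1->F, B2->F, B3->T, B7->S, B6->T, B8->F, B9->T; covers B1=F, B2=F, B3=T, B6=T, B7=S, B8=F, B9=T
input #2 (t=0, w=3, y=3): events B1->F, B2->F, B3->F, B5->E, B4->T, B7->E, B6->T, B8->F, B9->F; covers B1=F, B2=F, B3=F, B4=T, B5=E, B6=T, B7=E, B8=F, B9=F
input #3 (t=2, w=2, y=6): events B1->F, B2->T, B3->F, B5->S, B4->F, B7->E, B6->F, B8->T, B9->T; covers B1=F, B2=T, B3=F, B4=F, B5=S, B6=F, B7=E, B8=T, B9=T
input #4 (t=0, w=3, y=4): events B1->T, B3->F, B5->E, B4->T, B7->E, B6->T, B8->F, B9->F; covers B1=T, B3=F, B4=T, B5=E, B6=T, B7=E, B8=F, B9=F
input #5 (t=3, w=1, y=4): events B1->T, B3->T, B7->E, B6->T, B8->F, B9->T; covers B1=T, B3=T, B6=T, B7=E, B8=F, B9=T
input #6 (t=1, w=4, y=3): events B1->F, B2->F, B3->F, B5->E, B4->T, B7->E, B6->T, B8->F, B9->F; covers B1=F, B2=F, B3=F, B4=T, B5=E, B6=T, B7=E, B8=F, B9=F
input #7 (t=0, w=4, y=4): events B1->T, B3->F, B5->E, B4->T, B7->E, B6->T, B8->F, B9->F; covers B1=T, B3=F, B4=T, B5=E, B6=T, B7=E, B8=F, B9=F
input #8 (t=0, w=-1, y=6): events B1->F, B2->T, B3->T, B7->E, B6->F, B8->F, B9->T; covers B1=F, B2=T, B3=T, B6=F, B7=E, B8=F, B9=T
pool-wide coverage (18 outcomes): B1=T, B1=F, B2=T, B2=F, B3=T, B3=F, B4=T, B4=F, B5=S, B5=E, B6=T, B6=F, B7=S, B7=E, B8=T, B8=F, B9=T, B9=F
checked all size-1 subsets: none covers 18 outcomes (max 9/18)
checked all size-2 subsets: none covers 18 outcomes (max 15/18)
size 3: inputs {1, 3, 4} cover all 18 outcomes, and no lexicographically smaller subset of this size does
Answer: 1, 3, 4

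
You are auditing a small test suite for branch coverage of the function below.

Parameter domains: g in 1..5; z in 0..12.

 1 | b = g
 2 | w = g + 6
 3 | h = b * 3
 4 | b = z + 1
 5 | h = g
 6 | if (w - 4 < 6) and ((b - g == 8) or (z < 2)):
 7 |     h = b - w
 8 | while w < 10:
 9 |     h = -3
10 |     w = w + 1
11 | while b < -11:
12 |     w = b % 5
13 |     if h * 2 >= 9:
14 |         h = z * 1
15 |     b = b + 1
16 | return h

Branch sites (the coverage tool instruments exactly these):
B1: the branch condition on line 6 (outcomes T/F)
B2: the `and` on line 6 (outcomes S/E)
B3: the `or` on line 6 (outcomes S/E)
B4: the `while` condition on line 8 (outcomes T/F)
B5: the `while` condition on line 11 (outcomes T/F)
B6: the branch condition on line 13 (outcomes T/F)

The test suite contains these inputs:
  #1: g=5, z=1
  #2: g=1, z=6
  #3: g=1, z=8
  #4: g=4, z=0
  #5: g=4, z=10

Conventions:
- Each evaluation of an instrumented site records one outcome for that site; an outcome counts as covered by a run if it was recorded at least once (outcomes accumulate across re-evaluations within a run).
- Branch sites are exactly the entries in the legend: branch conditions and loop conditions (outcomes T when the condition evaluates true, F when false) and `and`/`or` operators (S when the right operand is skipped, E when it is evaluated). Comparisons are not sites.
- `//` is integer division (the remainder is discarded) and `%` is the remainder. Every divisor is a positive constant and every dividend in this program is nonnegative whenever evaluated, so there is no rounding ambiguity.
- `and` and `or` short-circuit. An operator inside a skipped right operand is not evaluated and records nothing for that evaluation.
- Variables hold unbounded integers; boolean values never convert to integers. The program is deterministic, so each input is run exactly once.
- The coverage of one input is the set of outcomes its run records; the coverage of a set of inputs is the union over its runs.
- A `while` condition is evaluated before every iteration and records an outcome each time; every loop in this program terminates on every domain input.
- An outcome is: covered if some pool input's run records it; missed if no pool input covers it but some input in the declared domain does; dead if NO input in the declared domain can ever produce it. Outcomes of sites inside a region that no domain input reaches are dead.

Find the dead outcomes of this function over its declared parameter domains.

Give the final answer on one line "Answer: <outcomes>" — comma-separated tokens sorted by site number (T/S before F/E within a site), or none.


running all 65 domain inputs and tallying outcomes:
  B5=T: zero occurrences over every domain input -> dead
  B6=T: zero occurrences over every domain input -> dead
  B6=F: zero occurrences over every domain input -> dead
  reachable outcomes have witnesses, e.g. B1=T (e.g. g=1, z=0), B1=F (e.g. g=1, z=2), B2=S (e.g. g=4, z=0), B2=E (e.g. g=1, z=0)
Answer: B5=T, B6=T, B6=F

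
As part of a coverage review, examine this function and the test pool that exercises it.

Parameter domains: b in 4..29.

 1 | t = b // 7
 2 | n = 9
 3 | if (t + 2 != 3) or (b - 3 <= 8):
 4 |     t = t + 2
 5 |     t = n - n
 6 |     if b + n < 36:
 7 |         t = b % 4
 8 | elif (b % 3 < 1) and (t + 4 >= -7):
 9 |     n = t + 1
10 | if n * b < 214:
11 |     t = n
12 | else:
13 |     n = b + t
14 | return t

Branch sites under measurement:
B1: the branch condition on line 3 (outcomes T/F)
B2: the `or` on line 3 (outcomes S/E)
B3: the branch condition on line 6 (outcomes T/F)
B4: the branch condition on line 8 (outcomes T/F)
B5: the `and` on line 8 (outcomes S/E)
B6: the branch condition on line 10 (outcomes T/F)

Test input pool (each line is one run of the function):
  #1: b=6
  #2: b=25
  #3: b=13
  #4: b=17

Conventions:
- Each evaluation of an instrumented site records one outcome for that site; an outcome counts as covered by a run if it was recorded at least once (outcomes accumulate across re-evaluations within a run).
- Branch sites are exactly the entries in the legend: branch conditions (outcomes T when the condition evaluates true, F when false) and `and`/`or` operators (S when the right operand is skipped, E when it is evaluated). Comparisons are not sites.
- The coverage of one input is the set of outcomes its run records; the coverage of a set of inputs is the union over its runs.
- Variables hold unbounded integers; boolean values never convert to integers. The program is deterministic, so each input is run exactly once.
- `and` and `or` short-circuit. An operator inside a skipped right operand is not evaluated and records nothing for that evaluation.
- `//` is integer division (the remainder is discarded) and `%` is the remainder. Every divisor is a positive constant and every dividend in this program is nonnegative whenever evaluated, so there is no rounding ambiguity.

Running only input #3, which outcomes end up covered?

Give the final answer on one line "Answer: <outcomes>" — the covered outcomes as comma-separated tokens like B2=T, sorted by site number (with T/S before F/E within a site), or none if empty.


Running input #3 (b=13), event by event:
  B2->E, B1->F, B5->S, B4->F, B6->T
as a set, this run covers: B1=F, B2=E, B4=F, B5=S, B6=T
Answer: B1=F, B2=E, B4=F, B5=S, B6=T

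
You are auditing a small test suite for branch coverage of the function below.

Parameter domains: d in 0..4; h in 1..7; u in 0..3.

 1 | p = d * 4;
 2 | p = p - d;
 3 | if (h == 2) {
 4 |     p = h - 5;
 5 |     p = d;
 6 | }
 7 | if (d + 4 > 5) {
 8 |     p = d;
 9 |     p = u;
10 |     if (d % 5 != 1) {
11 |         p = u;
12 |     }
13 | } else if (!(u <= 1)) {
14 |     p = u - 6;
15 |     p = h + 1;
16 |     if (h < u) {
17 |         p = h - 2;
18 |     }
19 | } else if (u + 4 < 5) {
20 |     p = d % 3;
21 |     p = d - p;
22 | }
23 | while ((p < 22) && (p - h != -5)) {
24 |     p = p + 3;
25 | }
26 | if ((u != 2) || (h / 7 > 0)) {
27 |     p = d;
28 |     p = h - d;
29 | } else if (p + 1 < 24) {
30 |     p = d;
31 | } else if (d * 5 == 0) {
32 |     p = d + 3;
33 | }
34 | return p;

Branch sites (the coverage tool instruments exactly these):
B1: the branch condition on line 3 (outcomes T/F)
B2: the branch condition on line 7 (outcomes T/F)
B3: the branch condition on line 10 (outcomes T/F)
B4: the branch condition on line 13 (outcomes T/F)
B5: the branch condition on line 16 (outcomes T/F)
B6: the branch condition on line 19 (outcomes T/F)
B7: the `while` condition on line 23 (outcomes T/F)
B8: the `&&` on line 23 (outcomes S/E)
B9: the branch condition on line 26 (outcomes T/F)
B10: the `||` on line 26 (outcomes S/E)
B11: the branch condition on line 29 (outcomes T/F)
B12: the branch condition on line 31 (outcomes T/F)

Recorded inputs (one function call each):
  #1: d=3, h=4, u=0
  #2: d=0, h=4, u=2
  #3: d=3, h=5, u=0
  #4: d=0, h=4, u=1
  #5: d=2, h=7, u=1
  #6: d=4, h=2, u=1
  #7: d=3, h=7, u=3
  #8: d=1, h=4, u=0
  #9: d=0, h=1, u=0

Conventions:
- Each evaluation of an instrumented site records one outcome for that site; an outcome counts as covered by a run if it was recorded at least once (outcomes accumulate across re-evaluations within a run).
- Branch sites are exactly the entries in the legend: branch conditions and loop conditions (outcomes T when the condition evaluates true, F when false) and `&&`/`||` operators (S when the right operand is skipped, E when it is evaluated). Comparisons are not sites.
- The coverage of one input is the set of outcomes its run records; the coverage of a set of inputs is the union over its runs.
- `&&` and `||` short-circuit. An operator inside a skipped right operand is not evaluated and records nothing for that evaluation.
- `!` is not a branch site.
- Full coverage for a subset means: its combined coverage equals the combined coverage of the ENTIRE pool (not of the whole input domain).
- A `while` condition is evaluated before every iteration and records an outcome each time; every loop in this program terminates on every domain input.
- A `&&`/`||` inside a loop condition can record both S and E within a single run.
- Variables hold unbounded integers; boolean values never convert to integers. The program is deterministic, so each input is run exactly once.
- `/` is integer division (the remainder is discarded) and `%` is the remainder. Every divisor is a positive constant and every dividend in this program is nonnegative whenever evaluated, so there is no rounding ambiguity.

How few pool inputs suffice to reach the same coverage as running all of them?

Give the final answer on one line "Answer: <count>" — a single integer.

input #1, d=3, h=4, u=0: events B1->F, B2->T, B3->T, B8->E, B7->T, B8->E, B7->T, B8->E, B7->T, B8->E, B7->T, B8->E, B7->T, B8->E, ...; outcomes B1=F, B2=T, B3=T, B7=T, B7=F, B8=S, B8=E, B9=T, B10=S
input #2, d=0, h=4, u=2: events B1->F, B2->F, B4->T, B5->F, B8->E, B7->T, B8->E, B7->T, B8->E, B7->T, B8->E, B7->T, B8->E, B7->T, ...; outcomes B1=F, B2=F, B4=T, B5=F, B7=T, B7=F, B8=S, B8=E, B9=F, B10=E, B11=F, B12=T
input #3, d=3, h=5, u=0: events B1->F, B2->T, B3->T, B8->E, B7->F, B10->S, B9->T; outcomes B1=F, B2=T, B3=T, B7=F, B8=E, B9=T, B10=S
input #4, d=0, h=4, u=1: events B1->F, B2->F, B4->F, B6->F, B8->E, B7->T, B8->E, B7->T, B8->E, B7->T, B8->E, B7->T, B8->E, B7->T, ...; outcomes B1=F, B2=F, B4=F, B6=F, B7=T, B7=F, B8=S, B8=E, B9=T, B10=S
input #5, d=2, h=7, u=1: events B1->F, B2->T, B3->T, B8->E, B7->T, B8->E, B7->T, B8->E, B7->T, B8->E, B7->T, B8->E, B7->T, B8->E, ...; outcomes B1=F, B2=T, B3=T, B7=T, B7=F, B8=S, B8=E, B9=T, B10=S
input #6, d=4, h=2, u=1: events B1->T, B2->T, B3->T, B8->E, B7->T, B8->E, B7->T, B8->E, B7->T, B8->E, B7->T, B8->E, B7->T, B8->E, ...; outcomes B1=T, B2=T, B3=T, B7=T, B7=F, B8=S, B8=E, B9=T, B10=S
input #7, d=3, h=7, u=3: events B1->F, B2->T, B3->T, B8->E, B7->T, B8->E, B7->T, B8->E, B7->T, B8->E, B7->T, B8->E, B7->T, B8->E, ...; outcomes B1=F, B2=T, B3=T, B7=T, B7=F, B8=S, B8=E, B9=T, B10=S
input #8, d=1, h=4, u=0: events B1->F, B2->F, B4->F, B6->T, B8->E, B7->T, B8->E, B7->T, B8->E, B7->T, B8->E, B7->T, B8->E, B7->T, ...; outcomes B1=F, B2=F, B4=F, B6=T, B7=T, B7=F, B8=S, B8=E, B9=T, B10=S
input #9, d=0, h=1, u=0: events B1->F, B2->F, B4->F, B6->T, B8->E, B7->T, B8->E, B7->T, B8->E, B7->T, B8->E, B7->T, B8->E, B7->T, ...; outcomes B1=F, B2=F, B4=F, B6=T, B7=T, B7=F, B8=S, B8=E, B9=T, B10=S
the full pool covers 20 outcomes: B1=T, B1=F, B2=T, B2=F, B3=T, B4=T, B4=F, B5=F, B6=T, B6=F, B7=T, B7=F, B8=S, B8=E, B9=T, B9=F, B10=S, B10=E, B11=F, B12=T
size 1 is not enough: best union over all size-1 subsets is 12/20
size 2 is not enough: best union over all size-2 subsets is 17/20
size 3 is not enough: best union over all size-3 subsets is 19/20
the canonical winner is {2, 4, 6, 8}: size 4, full 20-outcome coverage, earliest index list among size-4 covers

Answer: 4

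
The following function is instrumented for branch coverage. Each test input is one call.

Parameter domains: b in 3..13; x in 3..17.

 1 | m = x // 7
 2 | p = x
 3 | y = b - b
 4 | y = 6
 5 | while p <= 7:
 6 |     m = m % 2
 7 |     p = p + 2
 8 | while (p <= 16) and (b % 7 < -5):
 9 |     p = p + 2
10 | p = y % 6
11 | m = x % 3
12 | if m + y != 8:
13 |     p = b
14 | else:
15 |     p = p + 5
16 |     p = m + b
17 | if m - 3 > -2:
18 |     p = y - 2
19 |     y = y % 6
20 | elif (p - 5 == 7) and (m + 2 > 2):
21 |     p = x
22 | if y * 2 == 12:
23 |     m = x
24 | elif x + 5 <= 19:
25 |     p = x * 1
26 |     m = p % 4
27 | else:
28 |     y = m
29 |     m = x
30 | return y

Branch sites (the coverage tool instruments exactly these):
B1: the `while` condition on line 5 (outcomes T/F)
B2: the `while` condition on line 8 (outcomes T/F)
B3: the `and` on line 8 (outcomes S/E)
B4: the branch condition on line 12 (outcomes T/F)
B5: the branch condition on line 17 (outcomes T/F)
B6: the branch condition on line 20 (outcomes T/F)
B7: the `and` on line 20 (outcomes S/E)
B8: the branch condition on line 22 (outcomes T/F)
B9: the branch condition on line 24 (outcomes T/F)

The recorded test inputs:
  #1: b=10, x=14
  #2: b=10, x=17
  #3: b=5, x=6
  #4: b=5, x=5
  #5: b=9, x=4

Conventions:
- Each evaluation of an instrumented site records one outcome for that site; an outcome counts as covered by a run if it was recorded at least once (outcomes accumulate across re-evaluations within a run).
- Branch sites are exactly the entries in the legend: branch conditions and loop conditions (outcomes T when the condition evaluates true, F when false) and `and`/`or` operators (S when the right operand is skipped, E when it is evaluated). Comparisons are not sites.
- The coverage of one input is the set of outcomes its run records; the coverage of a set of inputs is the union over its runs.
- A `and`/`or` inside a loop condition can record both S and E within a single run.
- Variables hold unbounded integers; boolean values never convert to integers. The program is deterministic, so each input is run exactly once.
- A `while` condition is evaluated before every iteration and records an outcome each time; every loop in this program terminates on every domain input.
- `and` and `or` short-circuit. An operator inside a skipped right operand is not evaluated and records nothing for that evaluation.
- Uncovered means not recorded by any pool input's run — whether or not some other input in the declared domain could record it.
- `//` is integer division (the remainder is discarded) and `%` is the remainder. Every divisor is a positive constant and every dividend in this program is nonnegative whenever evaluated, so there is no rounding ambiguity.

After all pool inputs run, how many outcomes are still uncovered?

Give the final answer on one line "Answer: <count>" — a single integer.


input #1, b=10, x=14: events B1->F, B3->E, B2->F, B4->F, B5->T, B8->F, B9->T; outcomes B1=F, B2=F, B3=E, B4=F, B5=T, B8=F, B9=T
input #2, b=10, x=17: events B1->F, B3->S, B2->F, B4->F, B5->T, B8->F, B9->F; outcomes B1=F, B2=F, B3=S, B4=F, B5=T, B8=F, B9=F
input #3, b=5, x=6: events B1->T, B1->F, B3->E, B2->F, B4->T, B5->F, B7->S, B6->F, B8->T; outcomes B1=T, B1=F, B2=F, B3=E, B4=T, B5=F, B6=F, B7=S, B8=T
input #4, b=5, x=5: events B1->T, B1->T, B1->F, B3->E, B2->F, B4->F, B5->T, B8->F, B9->T; outcomes B1=T, B1=F, B2=F, B3=E, B4=F, B5=T, B8=F, B9=T
input #5, b=9, x=4: events B1->T, B1->T, B1->F, B3->E, B2->F, B4->T, B5->F, B7->S, B6->F, B8->T; outcomes B1=T, B1=F, B2=F, B3=E, B4=T, B5=F, B6=F, B7=S, B8=T
union over the pool: B1=T, B1=F, B2=F, B3=S, B3=E, B4=T, B4=F, B5=T, B5=F, B6=F, B7=S, B8=T, B8=F, B9=T, B9=F
uncovered (3 of 18): B2=T, B6=T, B7=E
Answer: 3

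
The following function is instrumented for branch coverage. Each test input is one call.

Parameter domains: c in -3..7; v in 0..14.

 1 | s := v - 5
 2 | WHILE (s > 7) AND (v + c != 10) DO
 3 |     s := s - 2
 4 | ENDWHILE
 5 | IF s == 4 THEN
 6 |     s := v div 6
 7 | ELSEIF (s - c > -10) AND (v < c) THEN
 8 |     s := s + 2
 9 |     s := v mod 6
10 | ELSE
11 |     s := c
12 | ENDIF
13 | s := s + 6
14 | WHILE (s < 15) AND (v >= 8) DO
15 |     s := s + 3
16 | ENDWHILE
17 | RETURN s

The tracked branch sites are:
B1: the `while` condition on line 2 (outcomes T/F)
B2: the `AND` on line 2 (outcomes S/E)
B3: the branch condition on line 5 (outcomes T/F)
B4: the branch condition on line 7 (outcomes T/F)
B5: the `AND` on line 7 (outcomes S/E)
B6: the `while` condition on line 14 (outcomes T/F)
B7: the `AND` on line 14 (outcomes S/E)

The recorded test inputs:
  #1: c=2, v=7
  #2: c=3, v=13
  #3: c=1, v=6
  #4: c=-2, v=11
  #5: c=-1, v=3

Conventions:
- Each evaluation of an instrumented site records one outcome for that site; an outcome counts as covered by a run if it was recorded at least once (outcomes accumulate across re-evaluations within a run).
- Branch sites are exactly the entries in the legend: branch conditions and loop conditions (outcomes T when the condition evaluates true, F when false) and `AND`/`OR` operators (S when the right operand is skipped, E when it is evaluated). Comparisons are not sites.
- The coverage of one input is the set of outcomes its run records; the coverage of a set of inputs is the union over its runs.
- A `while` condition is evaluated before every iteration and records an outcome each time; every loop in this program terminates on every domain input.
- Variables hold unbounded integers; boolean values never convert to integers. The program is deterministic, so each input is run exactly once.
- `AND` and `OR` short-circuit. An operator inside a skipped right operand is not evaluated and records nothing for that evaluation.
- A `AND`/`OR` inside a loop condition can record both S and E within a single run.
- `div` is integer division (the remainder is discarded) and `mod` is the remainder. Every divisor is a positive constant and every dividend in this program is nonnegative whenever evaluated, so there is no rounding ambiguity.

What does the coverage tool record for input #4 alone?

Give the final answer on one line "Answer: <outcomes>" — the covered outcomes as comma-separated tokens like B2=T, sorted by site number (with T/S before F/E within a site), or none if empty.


Tracing the run of input #4 (c=-2, v=11):
  B2->S, B1->F, B3->F, B5->E, B4->F, B7->E, B6->T, B7->E, B6->T, B7->E
  B6->T, B7->E, B6->T, B7->S, B6->F
distinct outcomes covered: B1=F, B2=S, B3=F, B4=F, B5=E, B6=T, B6=F, B7=S, B7=E
Answer: B1=F, B2=S, B3=F, B4=F, B5=E, B6=T, B6=F, B7=S, B7=E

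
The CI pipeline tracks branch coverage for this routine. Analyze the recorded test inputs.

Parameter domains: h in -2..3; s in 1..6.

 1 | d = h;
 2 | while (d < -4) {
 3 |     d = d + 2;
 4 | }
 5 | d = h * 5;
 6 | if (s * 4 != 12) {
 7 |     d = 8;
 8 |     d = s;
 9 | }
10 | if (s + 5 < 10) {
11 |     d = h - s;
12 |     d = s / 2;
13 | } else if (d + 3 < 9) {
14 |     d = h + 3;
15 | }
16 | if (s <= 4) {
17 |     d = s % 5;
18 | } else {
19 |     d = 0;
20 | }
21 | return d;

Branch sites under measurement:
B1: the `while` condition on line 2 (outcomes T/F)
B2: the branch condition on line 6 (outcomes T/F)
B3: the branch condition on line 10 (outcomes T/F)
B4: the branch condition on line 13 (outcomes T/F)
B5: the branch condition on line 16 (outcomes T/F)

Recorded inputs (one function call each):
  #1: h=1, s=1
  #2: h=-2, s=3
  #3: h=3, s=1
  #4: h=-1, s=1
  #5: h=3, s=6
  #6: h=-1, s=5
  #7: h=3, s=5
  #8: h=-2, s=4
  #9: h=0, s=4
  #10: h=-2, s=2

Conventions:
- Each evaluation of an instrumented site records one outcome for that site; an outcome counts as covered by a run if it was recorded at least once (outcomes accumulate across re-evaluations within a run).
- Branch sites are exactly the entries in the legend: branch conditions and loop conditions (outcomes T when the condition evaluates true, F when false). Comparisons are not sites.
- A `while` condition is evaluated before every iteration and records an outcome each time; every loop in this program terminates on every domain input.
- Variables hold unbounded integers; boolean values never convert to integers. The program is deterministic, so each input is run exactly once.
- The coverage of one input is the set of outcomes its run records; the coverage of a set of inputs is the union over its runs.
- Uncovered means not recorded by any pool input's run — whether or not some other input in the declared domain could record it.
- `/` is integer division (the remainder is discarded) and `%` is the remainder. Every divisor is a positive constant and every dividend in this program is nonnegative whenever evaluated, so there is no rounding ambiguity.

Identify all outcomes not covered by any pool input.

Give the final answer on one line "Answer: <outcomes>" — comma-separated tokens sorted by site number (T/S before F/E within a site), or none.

#1 (h=1, s=1) -> B1->F, B2->T, B3->T, B5->T; covered: B1=F, B2=T, B3=T, B5=T
#2 (h=-2, s=3) -> B1->F, B2->F, B3->T, B5->T; covered: B1=F, B2=F, B3=T, B5=T
#3 (h=3, s=1) -> B1->F, B2->T, B3->T, B5->T; covered: B1=F, B2=T, B3=T, B5=T
#4 (h=-1, s=1) -> B1->F, B2->T, B3->T, B5->T; covered: B1=F, B2=T, B3=T, B5=T
#5 (h=3, s=6) -> B1->F, B2->T, B3->F, B4->F, B5->F; covered: B1=F, B2=T, B3=F, B4=F, B5=F
#6 (h=-1, s=5) -> B1->F, B2->T, B3->F, B4->T, B5->F; covered: B1=F, B2=T, B3=F, B4=T, B5=F
#7 (h=3, s=5) -> B1->F, B2->T, B3->F, B4->T, B5->F; covered: B1=F, B2=T, B3=F, B4=T, B5=F
#8 (h=-2, s=4) -> B1->F, B2->T, B3->T, B5->T; covered: B1=F, B2=T, B3=T, B5=T
#9 (h=0, s=4) -> B1->F, B2->T, B3->T, B5->T; covered: B1=F, B2=T, B3=T, B5=T
#10 (h=-2, s=2) -> B1->F, B2->T, B3->T, B5->T; covered: B1=F, B2=T, B3=T, B5=T
union over the pool: B1=F, B2=T, B2=F, B3=T, B3=F, B4=T, B4=F, B5=T, B5=F
uncovered (1 of 10): B1=T

Answer: B1=T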